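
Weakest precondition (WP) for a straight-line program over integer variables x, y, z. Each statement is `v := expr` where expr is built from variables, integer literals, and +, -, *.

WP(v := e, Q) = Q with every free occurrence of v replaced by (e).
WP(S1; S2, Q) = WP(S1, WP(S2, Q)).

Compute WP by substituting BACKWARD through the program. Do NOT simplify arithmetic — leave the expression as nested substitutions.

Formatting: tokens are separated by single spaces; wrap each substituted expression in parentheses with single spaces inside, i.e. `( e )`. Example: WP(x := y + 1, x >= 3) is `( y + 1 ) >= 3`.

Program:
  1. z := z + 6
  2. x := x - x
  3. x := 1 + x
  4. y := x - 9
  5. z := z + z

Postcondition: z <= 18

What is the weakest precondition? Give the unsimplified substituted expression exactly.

post: z <= 18
stmt 5: z := z + z  -- replace 1 occurrence(s) of z with (z + z)
  => ( z + z ) <= 18
stmt 4: y := x - 9  -- replace 0 occurrence(s) of y with (x - 9)
  => ( z + z ) <= 18
stmt 3: x := 1 + x  -- replace 0 occurrence(s) of x with (1 + x)
  => ( z + z ) <= 18
stmt 2: x := x - x  -- replace 0 occurrence(s) of x with (x - x)
  => ( z + z ) <= 18
stmt 1: z := z + 6  -- replace 2 occurrence(s) of z with (z + 6)
  => ( ( z + 6 ) + ( z + 6 ) ) <= 18

Answer: ( ( z + 6 ) + ( z + 6 ) ) <= 18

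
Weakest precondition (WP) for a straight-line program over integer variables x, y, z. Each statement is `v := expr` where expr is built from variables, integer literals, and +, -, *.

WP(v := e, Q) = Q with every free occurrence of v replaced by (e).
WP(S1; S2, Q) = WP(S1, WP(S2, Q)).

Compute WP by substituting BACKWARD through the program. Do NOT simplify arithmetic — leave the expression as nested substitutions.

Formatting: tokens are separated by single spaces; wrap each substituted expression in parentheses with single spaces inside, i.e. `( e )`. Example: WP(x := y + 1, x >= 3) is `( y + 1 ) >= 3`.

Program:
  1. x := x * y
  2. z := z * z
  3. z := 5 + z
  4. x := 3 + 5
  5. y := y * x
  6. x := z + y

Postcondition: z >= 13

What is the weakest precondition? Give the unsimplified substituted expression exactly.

Answer: ( 5 + ( z * z ) ) >= 13

Derivation:
post: z >= 13
stmt 6: x := z + y  -- replace 0 occurrence(s) of x with (z + y)
  => z >= 13
stmt 5: y := y * x  -- replace 0 occurrence(s) of y with (y * x)
  => z >= 13
stmt 4: x := 3 + 5  -- replace 0 occurrence(s) of x with (3 + 5)
  => z >= 13
stmt 3: z := 5 + z  -- replace 1 occurrence(s) of z with (5 + z)
  => ( 5 + z ) >= 13
stmt 2: z := z * z  -- replace 1 occurrence(s) of z with (z * z)
  => ( 5 + ( z * z ) ) >= 13
stmt 1: x := x * y  -- replace 0 occurrence(s) of x with (x * y)
  => ( 5 + ( z * z ) ) >= 13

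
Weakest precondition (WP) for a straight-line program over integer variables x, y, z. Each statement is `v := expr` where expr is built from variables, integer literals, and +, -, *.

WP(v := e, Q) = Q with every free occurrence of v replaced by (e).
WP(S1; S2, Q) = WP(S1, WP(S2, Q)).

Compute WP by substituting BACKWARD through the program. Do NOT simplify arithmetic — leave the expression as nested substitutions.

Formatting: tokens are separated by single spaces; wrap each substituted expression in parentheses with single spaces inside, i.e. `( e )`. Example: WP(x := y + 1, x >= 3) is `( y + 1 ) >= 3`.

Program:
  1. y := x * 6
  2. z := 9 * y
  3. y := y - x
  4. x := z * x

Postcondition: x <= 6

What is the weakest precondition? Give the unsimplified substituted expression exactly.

Answer: ( ( 9 * ( x * 6 ) ) * x ) <= 6

Derivation:
post: x <= 6
stmt 4: x := z * x  -- replace 1 occurrence(s) of x with (z * x)
  => ( z * x ) <= 6
stmt 3: y := y - x  -- replace 0 occurrence(s) of y with (y - x)
  => ( z * x ) <= 6
stmt 2: z := 9 * y  -- replace 1 occurrence(s) of z with (9 * y)
  => ( ( 9 * y ) * x ) <= 6
stmt 1: y := x * 6  -- replace 1 occurrence(s) of y with (x * 6)
  => ( ( 9 * ( x * 6 ) ) * x ) <= 6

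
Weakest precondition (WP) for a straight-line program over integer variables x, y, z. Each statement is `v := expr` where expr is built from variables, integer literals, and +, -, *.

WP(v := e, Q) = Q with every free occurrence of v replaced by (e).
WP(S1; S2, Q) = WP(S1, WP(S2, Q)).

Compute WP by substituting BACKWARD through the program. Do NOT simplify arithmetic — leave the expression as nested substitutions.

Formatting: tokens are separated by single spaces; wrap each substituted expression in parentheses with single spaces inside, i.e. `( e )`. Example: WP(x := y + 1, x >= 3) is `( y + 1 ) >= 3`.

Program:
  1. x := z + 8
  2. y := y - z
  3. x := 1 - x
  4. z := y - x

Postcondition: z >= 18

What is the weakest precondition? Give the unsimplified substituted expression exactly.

post: z >= 18
stmt 4: z := y - x  -- replace 1 occurrence(s) of z with (y - x)
  => ( y - x ) >= 18
stmt 3: x := 1 - x  -- replace 1 occurrence(s) of x with (1 - x)
  => ( y - ( 1 - x ) ) >= 18
stmt 2: y := y - z  -- replace 1 occurrence(s) of y with (y - z)
  => ( ( y - z ) - ( 1 - x ) ) >= 18
stmt 1: x := z + 8  -- replace 1 occurrence(s) of x with (z + 8)
  => ( ( y - z ) - ( 1 - ( z + 8 ) ) ) >= 18

Answer: ( ( y - z ) - ( 1 - ( z + 8 ) ) ) >= 18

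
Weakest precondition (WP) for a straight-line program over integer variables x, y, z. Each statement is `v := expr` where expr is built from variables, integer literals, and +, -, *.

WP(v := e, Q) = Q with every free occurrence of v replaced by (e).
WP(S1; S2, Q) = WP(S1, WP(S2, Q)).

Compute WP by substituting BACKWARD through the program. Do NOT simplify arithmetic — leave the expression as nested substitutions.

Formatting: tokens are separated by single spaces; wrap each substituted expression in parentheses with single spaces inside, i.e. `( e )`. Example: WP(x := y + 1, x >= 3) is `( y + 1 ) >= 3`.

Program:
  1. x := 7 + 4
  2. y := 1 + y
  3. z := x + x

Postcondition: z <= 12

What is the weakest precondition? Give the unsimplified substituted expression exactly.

post: z <= 12
stmt 3: z := x + x  -- replace 1 occurrence(s) of z with (x + x)
  => ( x + x ) <= 12
stmt 2: y := 1 + y  -- replace 0 occurrence(s) of y with (1 + y)
  => ( x + x ) <= 12
stmt 1: x := 7 + 4  -- replace 2 occurrence(s) of x with (7 + 4)
  => ( ( 7 + 4 ) + ( 7 + 4 ) ) <= 12

Answer: ( ( 7 + 4 ) + ( 7 + 4 ) ) <= 12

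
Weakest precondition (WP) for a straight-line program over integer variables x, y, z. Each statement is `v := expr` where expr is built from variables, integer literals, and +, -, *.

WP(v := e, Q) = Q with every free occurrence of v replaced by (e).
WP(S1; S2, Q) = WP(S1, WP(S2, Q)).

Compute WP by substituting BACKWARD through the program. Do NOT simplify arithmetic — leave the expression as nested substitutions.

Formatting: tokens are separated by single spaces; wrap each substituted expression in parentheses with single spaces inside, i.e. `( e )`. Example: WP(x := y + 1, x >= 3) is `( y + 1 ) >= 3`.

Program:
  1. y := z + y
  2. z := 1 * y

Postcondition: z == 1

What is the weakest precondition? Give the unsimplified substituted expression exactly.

post: z == 1
stmt 2: z := 1 * y  -- replace 1 occurrence(s) of z with (1 * y)
  => ( 1 * y ) == 1
stmt 1: y := z + y  -- replace 1 occurrence(s) of y with (z + y)
  => ( 1 * ( z + y ) ) == 1

Answer: ( 1 * ( z + y ) ) == 1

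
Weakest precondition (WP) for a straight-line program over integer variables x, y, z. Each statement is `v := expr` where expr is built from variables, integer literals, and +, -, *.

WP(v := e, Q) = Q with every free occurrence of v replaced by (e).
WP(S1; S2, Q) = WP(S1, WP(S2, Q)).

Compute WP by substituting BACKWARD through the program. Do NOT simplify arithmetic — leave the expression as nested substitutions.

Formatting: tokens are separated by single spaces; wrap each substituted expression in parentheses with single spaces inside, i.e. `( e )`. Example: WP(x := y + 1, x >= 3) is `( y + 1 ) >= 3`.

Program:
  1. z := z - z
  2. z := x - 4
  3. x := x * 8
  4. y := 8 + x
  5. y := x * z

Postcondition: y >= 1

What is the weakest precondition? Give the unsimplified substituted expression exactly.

post: y >= 1
stmt 5: y := x * z  -- replace 1 occurrence(s) of y with (x * z)
  => ( x * z ) >= 1
stmt 4: y := 8 + x  -- replace 0 occurrence(s) of y with (8 + x)
  => ( x * z ) >= 1
stmt 3: x := x * 8  -- replace 1 occurrence(s) of x with (x * 8)
  => ( ( x * 8 ) * z ) >= 1
stmt 2: z := x - 4  -- replace 1 occurrence(s) of z with (x - 4)
  => ( ( x * 8 ) * ( x - 4 ) ) >= 1
stmt 1: z := z - z  -- replace 0 occurrence(s) of z with (z - z)
  => ( ( x * 8 ) * ( x - 4 ) ) >= 1

Answer: ( ( x * 8 ) * ( x - 4 ) ) >= 1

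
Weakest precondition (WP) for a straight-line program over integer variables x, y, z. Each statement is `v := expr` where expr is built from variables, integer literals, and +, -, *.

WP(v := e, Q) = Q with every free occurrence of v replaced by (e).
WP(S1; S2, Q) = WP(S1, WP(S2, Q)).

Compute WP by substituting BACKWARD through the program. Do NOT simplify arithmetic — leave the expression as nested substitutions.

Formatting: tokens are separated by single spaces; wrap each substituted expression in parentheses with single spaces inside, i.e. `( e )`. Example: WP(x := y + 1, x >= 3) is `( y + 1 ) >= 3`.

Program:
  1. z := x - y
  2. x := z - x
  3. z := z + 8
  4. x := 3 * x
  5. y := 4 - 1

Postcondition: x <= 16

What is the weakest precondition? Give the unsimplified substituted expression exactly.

post: x <= 16
stmt 5: y := 4 - 1  -- replace 0 occurrence(s) of y with (4 - 1)
  => x <= 16
stmt 4: x := 3 * x  -- replace 1 occurrence(s) of x with (3 * x)
  => ( 3 * x ) <= 16
stmt 3: z := z + 8  -- replace 0 occurrence(s) of z with (z + 8)
  => ( 3 * x ) <= 16
stmt 2: x := z - x  -- replace 1 occurrence(s) of x with (z - x)
  => ( 3 * ( z - x ) ) <= 16
stmt 1: z := x - y  -- replace 1 occurrence(s) of z with (x - y)
  => ( 3 * ( ( x - y ) - x ) ) <= 16

Answer: ( 3 * ( ( x - y ) - x ) ) <= 16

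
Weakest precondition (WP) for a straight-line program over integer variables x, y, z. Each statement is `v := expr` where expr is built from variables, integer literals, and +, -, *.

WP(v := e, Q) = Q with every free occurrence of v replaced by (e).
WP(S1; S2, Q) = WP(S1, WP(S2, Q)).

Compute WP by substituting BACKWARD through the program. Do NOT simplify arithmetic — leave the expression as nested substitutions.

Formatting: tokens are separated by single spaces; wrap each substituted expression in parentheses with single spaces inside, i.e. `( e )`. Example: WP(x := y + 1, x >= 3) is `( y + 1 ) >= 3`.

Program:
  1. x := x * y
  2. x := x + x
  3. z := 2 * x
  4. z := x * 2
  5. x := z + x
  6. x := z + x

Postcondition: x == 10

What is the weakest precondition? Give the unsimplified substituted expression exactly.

post: x == 10
stmt 6: x := z + x  -- replace 1 occurrence(s) of x with (z + x)
  => ( z + x ) == 10
stmt 5: x := z + x  -- replace 1 occurrence(s) of x with (z + x)
  => ( z + ( z + x ) ) == 10
stmt 4: z := x * 2  -- replace 2 occurrence(s) of z with (x * 2)
  => ( ( x * 2 ) + ( ( x * 2 ) + x ) ) == 10
stmt 3: z := 2 * x  -- replace 0 occurrence(s) of z with (2 * x)
  => ( ( x * 2 ) + ( ( x * 2 ) + x ) ) == 10
stmt 2: x := x + x  -- replace 3 occurrence(s) of x with (x + x)
  => ( ( ( x + x ) * 2 ) + ( ( ( x + x ) * 2 ) + ( x + x ) ) ) == 10
stmt 1: x := x * y  -- replace 6 occurrence(s) of x with (x * y)
  => ( ( ( ( x * y ) + ( x * y ) ) * 2 ) + ( ( ( ( x * y ) + ( x * y ) ) * 2 ) + ( ( x * y ) + ( x * y ) ) ) ) == 10

Answer: ( ( ( ( x * y ) + ( x * y ) ) * 2 ) + ( ( ( ( x * y ) + ( x * y ) ) * 2 ) + ( ( x * y ) + ( x * y ) ) ) ) == 10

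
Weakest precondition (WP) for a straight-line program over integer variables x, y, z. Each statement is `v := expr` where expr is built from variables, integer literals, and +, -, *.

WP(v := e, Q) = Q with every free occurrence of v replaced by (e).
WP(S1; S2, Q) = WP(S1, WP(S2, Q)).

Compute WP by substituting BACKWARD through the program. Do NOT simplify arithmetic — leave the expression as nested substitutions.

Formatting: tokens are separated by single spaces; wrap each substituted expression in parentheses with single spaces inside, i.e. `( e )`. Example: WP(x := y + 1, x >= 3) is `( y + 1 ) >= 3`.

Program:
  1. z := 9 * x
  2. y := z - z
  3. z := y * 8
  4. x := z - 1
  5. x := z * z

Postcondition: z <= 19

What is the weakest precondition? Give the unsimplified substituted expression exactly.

Answer: ( ( ( 9 * x ) - ( 9 * x ) ) * 8 ) <= 19

Derivation:
post: z <= 19
stmt 5: x := z * z  -- replace 0 occurrence(s) of x with (z * z)
  => z <= 19
stmt 4: x := z - 1  -- replace 0 occurrence(s) of x with (z - 1)
  => z <= 19
stmt 3: z := y * 8  -- replace 1 occurrence(s) of z with (y * 8)
  => ( y * 8 ) <= 19
stmt 2: y := z - z  -- replace 1 occurrence(s) of y with (z - z)
  => ( ( z - z ) * 8 ) <= 19
stmt 1: z := 9 * x  -- replace 2 occurrence(s) of z with (9 * x)
  => ( ( ( 9 * x ) - ( 9 * x ) ) * 8 ) <= 19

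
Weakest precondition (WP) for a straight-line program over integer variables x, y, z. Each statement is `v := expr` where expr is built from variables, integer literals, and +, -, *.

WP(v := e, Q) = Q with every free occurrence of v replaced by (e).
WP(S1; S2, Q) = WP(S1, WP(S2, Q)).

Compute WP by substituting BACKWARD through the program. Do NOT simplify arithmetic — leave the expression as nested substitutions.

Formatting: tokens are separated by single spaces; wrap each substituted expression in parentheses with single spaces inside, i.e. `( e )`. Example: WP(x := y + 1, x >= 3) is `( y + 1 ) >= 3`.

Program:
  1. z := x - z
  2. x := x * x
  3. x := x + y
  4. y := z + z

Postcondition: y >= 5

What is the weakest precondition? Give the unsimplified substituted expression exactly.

Answer: ( ( x - z ) + ( x - z ) ) >= 5

Derivation:
post: y >= 5
stmt 4: y := z + z  -- replace 1 occurrence(s) of y with (z + z)
  => ( z + z ) >= 5
stmt 3: x := x + y  -- replace 0 occurrence(s) of x with (x + y)
  => ( z + z ) >= 5
stmt 2: x := x * x  -- replace 0 occurrence(s) of x with (x * x)
  => ( z + z ) >= 5
stmt 1: z := x - z  -- replace 2 occurrence(s) of z with (x - z)
  => ( ( x - z ) + ( x - z ) ) >= 5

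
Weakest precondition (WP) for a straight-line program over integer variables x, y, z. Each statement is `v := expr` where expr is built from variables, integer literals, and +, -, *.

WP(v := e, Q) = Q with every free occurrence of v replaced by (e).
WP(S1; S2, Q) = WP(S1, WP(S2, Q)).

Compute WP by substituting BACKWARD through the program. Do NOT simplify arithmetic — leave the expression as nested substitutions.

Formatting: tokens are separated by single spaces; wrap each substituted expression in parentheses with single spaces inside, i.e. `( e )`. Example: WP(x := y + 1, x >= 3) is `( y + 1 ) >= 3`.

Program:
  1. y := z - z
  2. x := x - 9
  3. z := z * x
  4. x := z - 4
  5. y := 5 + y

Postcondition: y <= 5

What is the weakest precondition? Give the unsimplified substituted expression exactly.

post: y <= 5
stmt 5: y := 5 + y  -- replace 1 occurrence(s) of y with (5 + y)
  => ( 5 + y ) <= 5
stmt 4: x := z - 4  -- replace 0 occurrence(s) of x with (z - 4)
  => ( 5 + y ) <= 5
stmt 3: z := z * x  -- replace 0 occurrence(s) of z with (z * x)
  => ( 5 + y ) <= 5
stmt 2: x := x - 9  -- replace 0 occurrence(s) of x with (x - 9)
  => ( 5 + y ) <= 5
stmt 1: y := z - z  -- replace 1 occurrence(s) of y with (z - z)
  => ( 5 + ( z - z ) ) <= 5

Answer: ( 5 + ( z - z ) ) <= 5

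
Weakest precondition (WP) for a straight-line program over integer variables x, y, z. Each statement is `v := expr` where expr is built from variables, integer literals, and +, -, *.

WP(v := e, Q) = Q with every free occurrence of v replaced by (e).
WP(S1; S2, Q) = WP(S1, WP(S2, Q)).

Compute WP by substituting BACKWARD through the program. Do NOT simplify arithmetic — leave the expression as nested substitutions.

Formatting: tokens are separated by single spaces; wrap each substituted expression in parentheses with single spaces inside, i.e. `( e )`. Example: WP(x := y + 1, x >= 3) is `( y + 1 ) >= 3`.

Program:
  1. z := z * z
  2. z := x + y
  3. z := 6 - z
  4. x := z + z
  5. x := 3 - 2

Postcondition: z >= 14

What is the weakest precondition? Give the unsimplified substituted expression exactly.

post: z >= 14
stmt 5: x := 3 - 2  -- replace 0 occurrence(s) of x with (3 - 2)
  => z >= 14
stmt 4: x := z + z  -- replace 0 occurrence(s) of x with (z + z)
  => z >= 14
stmt 3: z := 6 - z  -- replace 1 occurrence(s) of z with (6 - z)
  => ( 6 - z ) >= 14
stmt 2: z := x + y  -- replace 1 occurrence(s) of z with (x + y)
  => ( 6 - ( x + y ) ) >= 14
stmt 1: z := z * z  -- replace 0 occurrence(s) of z with (z * z)
  => ( 6 - ( x + y ) ) >= 14

Answer: ( 6 - ( x + y ) ) >= 14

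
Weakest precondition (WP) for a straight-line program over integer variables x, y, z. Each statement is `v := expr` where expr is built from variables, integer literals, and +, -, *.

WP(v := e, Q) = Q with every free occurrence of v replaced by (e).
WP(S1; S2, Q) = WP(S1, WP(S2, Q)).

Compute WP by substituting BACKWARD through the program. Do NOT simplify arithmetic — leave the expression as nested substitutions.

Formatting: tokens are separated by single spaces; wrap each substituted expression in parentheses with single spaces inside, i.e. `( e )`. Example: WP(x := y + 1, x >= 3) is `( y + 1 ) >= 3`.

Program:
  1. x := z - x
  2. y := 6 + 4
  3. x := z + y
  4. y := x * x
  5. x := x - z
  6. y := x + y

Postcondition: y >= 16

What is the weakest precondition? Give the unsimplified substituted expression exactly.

post: y >= 16
stmt 6: y := x + y  -- replace 1 occurrence(s) of y with (x + y)
  => ( x + y ) >= 16
stmt 5: x := x - z  -- replace 1 occurrence(s) of x with (x - z)
  => ( ( x - z ) + y ) >= 16
stmt 4: y := x * x  -- replace 1 occurrence(s) of y with (x * x)
  => ( ( x - z ) + ( x * x ) ) >= 16
stmt 3: x := z + y  -- replace 3 occurrence(s) of x with (z + y)
  => ( ( ( z + y ) - z ) + ( ( z + y ) * ( z + y ) ) ) >= 16
stmt 2: y := 6 + 4  -- replace 3 occurrence(s) of y with (6 + 4)
  => ( ( ( z + ( 6 + 4 ) ) - z ) + ( ( z + ( 6 + 4 ) ) * ( z + ( 6 + 4 ) ) ) ) >= 16
stmt 1: x := z - x  -- replace 0 occurrence(s) of x with (z - x)
  => ( ( ( z + ( 6 + 4 ) ) - z ) + ( ( z + ( 6 + 4 ) ) * ( z + ( 6 + 4 ) ) ) ) >= 16

Answer: ( ( ( z + ( 6 + 4 ) ) - z ) + ( ( z + ( 6 + 4 ) ) * ( z + ( 6 + 4 ) ) ) ) >= 16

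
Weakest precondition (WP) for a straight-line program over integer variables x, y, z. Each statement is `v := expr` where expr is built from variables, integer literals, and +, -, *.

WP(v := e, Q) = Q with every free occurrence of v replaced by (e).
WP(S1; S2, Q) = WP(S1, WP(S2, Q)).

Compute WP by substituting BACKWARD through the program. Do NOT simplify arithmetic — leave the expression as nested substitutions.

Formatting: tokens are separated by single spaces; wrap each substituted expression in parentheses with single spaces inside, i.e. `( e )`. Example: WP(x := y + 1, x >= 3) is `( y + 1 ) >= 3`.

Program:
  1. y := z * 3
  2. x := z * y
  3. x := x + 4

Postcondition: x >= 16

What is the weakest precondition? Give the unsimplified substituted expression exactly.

post: x >= 16
stmt 3: x := x + 4  -- replace 1 occurrence(s) of x with (x + 4)
  => ( x + 4 ) >= 16
stmt 2: x := z * y  -- replace 1 occurrence(s) of x with (z * y)
  => ( ( z * y ) + 4 ) >= 16
stmt 1: y := z * 3  -- replace 1 occurrence(s) of y with (z * 3)
  => ( ( z * ( z * 3 ) ) + 4 ) >= 16

Answer: ( ( z * ( z * 3 ) ) + 4 ) >= 16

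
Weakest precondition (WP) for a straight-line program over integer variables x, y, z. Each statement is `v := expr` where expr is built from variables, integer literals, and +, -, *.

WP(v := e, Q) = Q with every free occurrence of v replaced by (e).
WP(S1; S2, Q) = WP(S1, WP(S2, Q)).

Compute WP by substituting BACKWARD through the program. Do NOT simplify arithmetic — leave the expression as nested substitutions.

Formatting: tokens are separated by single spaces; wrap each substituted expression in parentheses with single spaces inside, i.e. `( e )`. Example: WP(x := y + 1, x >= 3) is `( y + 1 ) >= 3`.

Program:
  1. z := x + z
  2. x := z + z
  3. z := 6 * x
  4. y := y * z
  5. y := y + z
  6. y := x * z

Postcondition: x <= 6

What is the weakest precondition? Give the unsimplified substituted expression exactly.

Answer: ( ( x + z ) + ( x + z ) ) <= 6

Derivation:
post: x <= 6
stmt 6: y := x * z  -- replace 0 occurrence(s) of y with (x * z)
  => x <= 6
stmt 5: y := y + z  -- replace 0 occurrence(s) of y with (y + z)
  => x <= 6
stmt 4: y := y * z  -- replace 0 occurrence(s) of y with (y * z)
  => x <= 6
stmt 3: z := 6 * x  -- replace 0 occurrence(s) of z with (6 * x)
  => x <= 6
stmt 2: x := z + z  -- replace 1 occurrence(s) of x with (z + z)
  => ( z + z ) <= 6
stmt 1: z := x + z  -- replace 2 occurrence(s) of z with (x + z)
  => ( ( x + z ) + ( x + z ) ) <= 6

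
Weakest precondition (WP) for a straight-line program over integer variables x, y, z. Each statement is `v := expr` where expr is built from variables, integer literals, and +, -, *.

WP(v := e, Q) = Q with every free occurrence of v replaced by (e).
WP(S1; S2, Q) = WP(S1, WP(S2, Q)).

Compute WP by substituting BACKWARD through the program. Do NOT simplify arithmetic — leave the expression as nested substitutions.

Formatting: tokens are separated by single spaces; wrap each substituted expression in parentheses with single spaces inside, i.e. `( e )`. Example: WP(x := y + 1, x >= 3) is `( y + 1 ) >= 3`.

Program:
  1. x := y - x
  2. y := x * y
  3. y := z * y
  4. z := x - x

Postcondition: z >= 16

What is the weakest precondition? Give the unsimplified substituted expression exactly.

Answer: ( ( y - x ) - ( y - x ) ) >= 16

Derivation:
post: z >= 16
stmt 4: z := x - x  -- replace 1 occurrence(s) of z with (x - x)
  => ( x - x ) >= 16
stmt 3: y := z * y  -- replace 0 occurrence(s) of y with (z * y)
  => ( x - x ) >= 16
stmt 2: y := x * y  -- replace 0 occurrence(s) of y with (x * y)
  => ( x - x ) >= 16
stmt 1: x := y - x  -- replace 2 occurrence(s) of x with (y - x)
  => ( ( y - x ) - ( y - x ) ) >= 16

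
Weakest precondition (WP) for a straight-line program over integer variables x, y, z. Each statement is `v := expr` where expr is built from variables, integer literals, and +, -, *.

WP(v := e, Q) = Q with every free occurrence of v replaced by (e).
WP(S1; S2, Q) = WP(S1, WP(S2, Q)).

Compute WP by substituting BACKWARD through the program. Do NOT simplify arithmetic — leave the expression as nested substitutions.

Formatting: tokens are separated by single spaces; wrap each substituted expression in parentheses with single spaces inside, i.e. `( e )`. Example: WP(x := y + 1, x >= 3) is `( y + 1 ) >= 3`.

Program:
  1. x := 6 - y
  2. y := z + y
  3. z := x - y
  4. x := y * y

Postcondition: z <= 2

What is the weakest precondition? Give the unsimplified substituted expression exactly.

post: z <= 2
stmt 4: x := y * y  -- replace 0 occurrence(s) of x with (y * y)
  => z <= 2
stmt 3: z := x - y  -- replace 1 occurrence(s) of z with (x - y)
  => ( x - y ) <= 2
stmt 2: y := z + y  -- replace 1 occurrence(s) of y with (z + y)
  => ( x - ( z + y ) ) <= 2
stmt 1: x := 6 - y  -- replace 1 occurrence(s) of x with (6 - y)
  => ( ( 6 - y ) - ( z + y ) ) <= 2

Answer: ( ( 6 - y ) - ( z + y ) ) <= 2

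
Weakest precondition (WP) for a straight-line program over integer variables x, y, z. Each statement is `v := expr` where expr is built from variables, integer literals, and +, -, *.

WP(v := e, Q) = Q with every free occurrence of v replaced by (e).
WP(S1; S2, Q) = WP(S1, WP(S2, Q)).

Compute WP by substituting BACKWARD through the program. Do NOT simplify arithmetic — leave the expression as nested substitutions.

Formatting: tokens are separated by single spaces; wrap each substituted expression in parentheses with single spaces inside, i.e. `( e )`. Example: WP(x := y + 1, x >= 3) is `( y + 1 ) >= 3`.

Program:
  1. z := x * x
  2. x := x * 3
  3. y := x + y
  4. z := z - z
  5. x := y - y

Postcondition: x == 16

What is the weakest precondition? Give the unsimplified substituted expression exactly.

post: x == 16
stmt 5: x := y - y  -- replace 1 occurrence(s) of x with (y - y)
  => ( y - y ) == 16
stmt 4: z := z - z  -- replace 0 occurrence(s) of z with (z - z)
  => ( y - y ) == 16
stmt 3: y := x + y  -- replace 2 occurrence(s) of y with (x + y)
  => ( ( x + y ) - ( x + y ) ) == 16
stmt 2: x := x * 3  -- replace 2 occurrence(s) of x with (x * 3)
  => ( ( ( x * 3 ) + y ) - ( ( x * 3 ) + y ) ) == 16
stmt 1: z := x * x  -- replace 0 occurrence(s) of z with (x * x)
  => ( ( ( x * 3 ) + y ) - ( ( x * 3 ) + y ) ) == 16

Answer: ( ( ( x * 3 ) + y ) - ( ( x * 3 ) + y ) ) == 16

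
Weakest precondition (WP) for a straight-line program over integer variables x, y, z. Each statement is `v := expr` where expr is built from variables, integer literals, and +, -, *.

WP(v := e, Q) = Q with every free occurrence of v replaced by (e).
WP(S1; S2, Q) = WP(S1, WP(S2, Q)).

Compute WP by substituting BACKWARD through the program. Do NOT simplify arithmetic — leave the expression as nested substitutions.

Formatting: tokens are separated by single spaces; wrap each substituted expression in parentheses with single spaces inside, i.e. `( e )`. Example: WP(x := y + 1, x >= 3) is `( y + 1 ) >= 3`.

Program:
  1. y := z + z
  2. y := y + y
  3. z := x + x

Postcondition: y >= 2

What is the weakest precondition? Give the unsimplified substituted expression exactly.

post: y >= 2
stmt 3: z := x + x  -- replace 0 occurrence(s) of z with (x + x)
  => y >= 2
stmt 2: y := y + y  -- replace 1 occurrence(s) of y with (y + y)
  => ( y + y ) >= 2
stmt 1: y := z + z  -- replace 2 occurrence(s) of y with (z + z)
  => ( ( z + z ) + ( z + z ) ) >= 2

Answer: ( ( z + z ) + ( z + z ) ) >= 2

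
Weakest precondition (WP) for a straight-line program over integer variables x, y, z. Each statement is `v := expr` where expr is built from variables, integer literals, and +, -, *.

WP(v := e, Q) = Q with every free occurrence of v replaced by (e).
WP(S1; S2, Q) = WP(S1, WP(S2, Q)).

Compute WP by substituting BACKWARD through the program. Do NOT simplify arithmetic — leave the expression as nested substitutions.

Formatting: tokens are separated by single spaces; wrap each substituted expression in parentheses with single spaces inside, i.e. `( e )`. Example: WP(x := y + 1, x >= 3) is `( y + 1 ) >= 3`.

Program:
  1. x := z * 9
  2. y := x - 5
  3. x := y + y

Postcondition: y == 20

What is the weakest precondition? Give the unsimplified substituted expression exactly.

Answer: ( ( z * 9 ) - 5 ) == 20

Derivation:
post: y == 20
stmt 3: x := y + y  -- replace 0 occurrence(s) of x with (y + y)
  => y == 20
stmt 2: y := x - 5  -- replace 1 occurrence(s) of y with (x - 5)
  => ( x - 5 ) == 20
stmt 1: x := z * 9  -- replace 1 occurrence(s) of x with (z * 9)
  => ( ( z * 9 ) - 5 ) == 20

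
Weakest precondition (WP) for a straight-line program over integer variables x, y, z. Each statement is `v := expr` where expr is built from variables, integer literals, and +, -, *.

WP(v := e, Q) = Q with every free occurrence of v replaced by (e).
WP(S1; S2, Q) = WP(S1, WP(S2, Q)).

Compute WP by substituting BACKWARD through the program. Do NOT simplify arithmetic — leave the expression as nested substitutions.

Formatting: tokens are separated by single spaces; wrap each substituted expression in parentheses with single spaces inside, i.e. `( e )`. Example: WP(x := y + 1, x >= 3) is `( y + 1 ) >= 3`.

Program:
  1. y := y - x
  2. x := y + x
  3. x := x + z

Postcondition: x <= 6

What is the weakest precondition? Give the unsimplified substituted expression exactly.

Answer: ( ( ( y - x ) + x ) + z ) <= 6

Derivation:
post: x <= 6
stmt 3: x := x + z  -- replace 1 occurrence(s) of x with (x + z)
  => ( x + z ) <= 6
stmt 2: x := y + x  -- replace 1 occurrence(s) of x with (y + x)
  => ( ( y + x ) + z ) <= 6
stmt 1: y := y - x  -- replace 1 occurrence(s) of y with (y - x)
  => ( ( ( y - x ) + x ) + z ) <= 6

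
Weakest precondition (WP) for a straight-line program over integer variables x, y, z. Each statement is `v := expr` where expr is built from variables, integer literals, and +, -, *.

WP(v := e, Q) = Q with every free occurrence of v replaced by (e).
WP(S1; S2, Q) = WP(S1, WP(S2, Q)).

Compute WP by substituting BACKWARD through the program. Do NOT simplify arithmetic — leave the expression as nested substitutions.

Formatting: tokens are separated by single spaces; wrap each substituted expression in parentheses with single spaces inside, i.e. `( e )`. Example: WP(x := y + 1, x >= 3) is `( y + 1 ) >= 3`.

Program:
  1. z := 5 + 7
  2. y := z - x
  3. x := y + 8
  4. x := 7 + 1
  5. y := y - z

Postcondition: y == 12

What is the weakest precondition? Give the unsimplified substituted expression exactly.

post: y == 12
stmt 5: y := y - z  -- replace 1 occurrence(s) of y with (y - z)
  => ( y - z ) == 12
stmt 4: x := 7 + 1  -- replace 0 occurrence(s) of x with (7 + 1)
  => ( y - z ) == 12
stmt 3: x := y + 8  -- replace 0 occurrence(s) of x with (y + 8)
  => ( y - z ) == 12
stmt 2: y := z - x  -- replace 1 occurrence(s) of y with (z - x)
  => ( ( z - x ) - z ) == 12
stmt 1: z := 5 + 7  -- replace 2 occurrence(s) of z with (5 + 7)
  => ( ( ( 5 + 7 ) - x ) - ( 5 + 7 ) ) == 12

Answer: ( ( ( 5 + 7 ) - x ) - ( 5 + 7 ) ) == 12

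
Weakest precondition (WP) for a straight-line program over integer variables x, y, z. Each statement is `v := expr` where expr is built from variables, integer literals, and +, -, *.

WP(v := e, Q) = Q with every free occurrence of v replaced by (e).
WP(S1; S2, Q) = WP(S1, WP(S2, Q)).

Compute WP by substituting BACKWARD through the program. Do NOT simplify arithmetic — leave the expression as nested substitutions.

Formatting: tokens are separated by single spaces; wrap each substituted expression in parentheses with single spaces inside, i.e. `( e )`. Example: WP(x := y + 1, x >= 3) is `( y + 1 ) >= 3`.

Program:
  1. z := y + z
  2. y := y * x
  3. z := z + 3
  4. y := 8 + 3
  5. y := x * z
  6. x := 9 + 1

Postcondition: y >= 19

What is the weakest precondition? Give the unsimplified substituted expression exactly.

Answer: ( x * ( ( y + z ) + 3 ) ) >= 19

Derivation:
post: y >= 19
stmt 6: x := 9 + 1  -- replace 0 occurrence(s) of x with (9 + 1)
  => y >= 19
stmt 5: y := x * z  -- replace 1 occurrence(s) of y with (x * z)
  => ( x * z ) >= 19
stmt 4: y := 8 + 3  -- replace 0 occurrence(s) of y with (8 + 3)
  => ( x * z ) >= 19
stmt 3: z := z + 3  -- replace 1 occurrence(s) of z with (z + 3)
  => ( x * ( z + 3 ) ) >= 19
stmt 2: y := y * x  -- replace 0 occurrence(s) of y with (y * x)
  => ( x * ( z + 3 ) ) >= 19
stmt 1: z := y + z  -- replace 1 occurrence(s) of z with (y + z)
  => ( x * ( ( y + z ) + 3 ) ) >= 19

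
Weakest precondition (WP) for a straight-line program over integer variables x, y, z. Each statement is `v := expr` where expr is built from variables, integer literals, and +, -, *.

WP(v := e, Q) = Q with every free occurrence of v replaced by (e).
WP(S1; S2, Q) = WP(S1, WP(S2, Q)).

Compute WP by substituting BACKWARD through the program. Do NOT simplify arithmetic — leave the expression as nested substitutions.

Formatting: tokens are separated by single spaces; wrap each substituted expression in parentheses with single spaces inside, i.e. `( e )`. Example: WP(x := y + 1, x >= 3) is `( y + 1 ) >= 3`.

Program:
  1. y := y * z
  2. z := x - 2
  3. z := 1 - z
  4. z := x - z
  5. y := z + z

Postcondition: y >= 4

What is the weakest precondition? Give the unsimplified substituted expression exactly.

Answer: ( ( x - ( 1 - ( x - 2 ) ) ) + ( x - ( 1 - ( x - 2 ) ) ) ) >= 4

Derivation:
post: y >= 4
stmt 5: y := z + z  -- replace 1 occurrence(s) of y with (z + z)
  => ( z + z ) >= 4
stmt 4: z := x - z  -- replace 2 occurrence(s) of z with (x - z)
  => ( ( x - z ) + ( x - z ) ) >= 4
stmt 3: z := 1 - z  -- replace 2 occurrence(s) of z with (1 - z)
  => ( ( x - ( 1 - z ) ) + ( x - ( 1 - z ) ) ) >= 4
stmt 2: z := x - 2  -- replace 2 occurrence(s) of z with (x - 2)
  => ( ( x - ( 1 - ( x - 2 ) ) ) + ( x - ( 1 - ( x - 2 ) ) ) ) >= 4
stmt 1: y := y * z  -- replace 0 occurrence(s) of y with (y * z)
  => ( ( x - ( 1 - ( x - 2 ) ) ) + ( x - ( 1 - ( x - 2 ) ) ) ) >= 4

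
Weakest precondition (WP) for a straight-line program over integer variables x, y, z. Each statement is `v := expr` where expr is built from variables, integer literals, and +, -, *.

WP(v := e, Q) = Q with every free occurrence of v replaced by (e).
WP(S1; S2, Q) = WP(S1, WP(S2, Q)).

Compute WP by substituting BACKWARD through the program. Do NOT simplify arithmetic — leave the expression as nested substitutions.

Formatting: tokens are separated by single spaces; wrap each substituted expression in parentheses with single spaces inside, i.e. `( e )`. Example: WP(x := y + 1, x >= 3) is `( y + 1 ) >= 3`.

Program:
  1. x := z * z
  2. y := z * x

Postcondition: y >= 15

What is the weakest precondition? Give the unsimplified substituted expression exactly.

Answer: ( z * ( z * z ) ) >= 15

Derivation:
post: y >= 15
stmt 2: y := z * x  -- replace 1 occurrence(s) of y with (z * x)
  => ( z * x ) >= 15
stmt 1: x := z * z  -- replace 1 occurrence(s) of x with (z * z)
  => ( z * ( z * z ) ) >= 15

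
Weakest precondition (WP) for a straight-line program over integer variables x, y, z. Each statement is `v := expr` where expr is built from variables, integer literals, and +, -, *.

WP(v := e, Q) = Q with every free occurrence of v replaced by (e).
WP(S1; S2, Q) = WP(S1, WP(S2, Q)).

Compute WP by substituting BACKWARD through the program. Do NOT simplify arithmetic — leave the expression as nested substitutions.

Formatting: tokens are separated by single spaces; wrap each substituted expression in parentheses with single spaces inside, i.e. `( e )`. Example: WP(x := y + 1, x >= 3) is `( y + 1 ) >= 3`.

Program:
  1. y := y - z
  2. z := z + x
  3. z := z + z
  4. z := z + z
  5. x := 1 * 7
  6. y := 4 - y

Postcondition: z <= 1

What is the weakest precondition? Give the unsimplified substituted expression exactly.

post: z <= 1
stmt 6: y := 4 - y  -- replace 0 occurrence(s) of y with (4 - y)
  => z <= 1
stmt 5: x := 1 * 7  -- replace 0 occurrence(s) of x with (1 * 7)
  => z <= 1
stmt 4: z := z + z  -- replace 1 occurrence(s) of z with (z + z)
  => ( z + z ) <= 1
stmt 3: z := z + z  -- replace 2 occurrence(s) of z with (z + z)
  => ( ( z + z ) + ( z + z ) ) <= 1
stmt 2: z := z + x  -- replace 4 occurrence(s) of z with (z + x)
  => ( ( ( z + x ) + ( z + x ) ) + ( ( z + x ) + ( z + x ) ) ) <= 1
stmt 1: y := y - z  -- replace 0 occurrence(s) of y with (y - z)
  => ( ( ( z + x ) + ( z + x ) ) + ( ( z + x ) + ( z + x ) ) ) <= 1

Answer: ( ( ( z + x ) + ( z + x ) ) + ( ( z + x ) + ( z + x ) ) ) <= 1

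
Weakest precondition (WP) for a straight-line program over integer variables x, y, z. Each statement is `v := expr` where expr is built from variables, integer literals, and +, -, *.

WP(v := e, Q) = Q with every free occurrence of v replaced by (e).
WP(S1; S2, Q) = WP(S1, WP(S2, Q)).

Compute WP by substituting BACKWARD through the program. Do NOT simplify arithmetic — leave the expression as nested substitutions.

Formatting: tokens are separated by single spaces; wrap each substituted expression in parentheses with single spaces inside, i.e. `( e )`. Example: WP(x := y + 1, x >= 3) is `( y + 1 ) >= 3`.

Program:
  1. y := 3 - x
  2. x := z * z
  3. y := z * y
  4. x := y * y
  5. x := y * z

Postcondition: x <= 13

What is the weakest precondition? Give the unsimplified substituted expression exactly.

Answer: ( ( z * ( 3 - x ) ) * z ) <= 13

Derivation:
post: x <= 13
stmt 5: x := y * z  -- replace 1 occurrence(s) of x with (y * z)
  => ( y * z ) <= 13
stmt 4: x := y * y  -- replace 0 occurrence(s) of x with (y * y)
  => ( y * z ) <= 13
stmt 3: y := z * y  -- replace 1 occurrence(s) of y with (z * y)
  => ( ( z * y ) * z ) <= 13
stmt 2: x := z * z  -- replace 0 occurrence(s) of x with (z * z)
  => ( ( z * y ) * z ) <= 13
stmt 1: y := 3 - x  -- replace 1 occurrence(s) of y with (3 - x)
  => ( ( z * ( 3 - x ) ) * z ) <= 13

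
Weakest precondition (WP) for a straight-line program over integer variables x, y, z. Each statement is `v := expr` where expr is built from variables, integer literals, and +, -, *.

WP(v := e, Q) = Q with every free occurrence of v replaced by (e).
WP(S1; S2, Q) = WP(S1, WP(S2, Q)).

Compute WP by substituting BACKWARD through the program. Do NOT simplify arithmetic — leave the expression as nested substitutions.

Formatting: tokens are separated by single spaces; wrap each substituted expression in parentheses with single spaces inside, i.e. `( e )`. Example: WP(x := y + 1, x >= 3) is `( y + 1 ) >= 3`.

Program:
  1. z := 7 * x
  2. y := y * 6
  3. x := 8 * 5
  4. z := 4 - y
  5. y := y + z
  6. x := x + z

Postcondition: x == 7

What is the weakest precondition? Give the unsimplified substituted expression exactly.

post: x == 7
stmt 6: x := x + z  -- replace 1 occurrence(s) of x with (x + z)
  => ( x + z ) == 7
stmt 5: y := y + z  -- replace 0 occurrence(s) of y with (y + z)
  => ( x + z ) == 7
stmt 4: z := 4 - y  -- replace 1 occurrence(s) of z with (4 - y)
  => ( x + ( 4 - y ) ) == 7
stmt 3: x := 8 * 5  -- replace 1 occurrence(s) of x with (8 * 5)
  => ( ( 8 * 5 ) + ( 4 - y ) ) == 7
stmt 2: y := y * 6  -- replace 1 occurrence(s) of y with (y * 6)
  => ( ( 8 * 5 ) + ( 4 - ( y * 6 ) ) ) == 7
stmt 1: z := 7 * x  -- replace 0 occurrence(s) of z with (7 * x)
  => ( ( 8 * 5 ) + ( 4 - ( y * 6 ) ) ) == 7

Answer: ( ( 8 * 5 ) + ( 4 - ( y * 6 ) ) ) == 7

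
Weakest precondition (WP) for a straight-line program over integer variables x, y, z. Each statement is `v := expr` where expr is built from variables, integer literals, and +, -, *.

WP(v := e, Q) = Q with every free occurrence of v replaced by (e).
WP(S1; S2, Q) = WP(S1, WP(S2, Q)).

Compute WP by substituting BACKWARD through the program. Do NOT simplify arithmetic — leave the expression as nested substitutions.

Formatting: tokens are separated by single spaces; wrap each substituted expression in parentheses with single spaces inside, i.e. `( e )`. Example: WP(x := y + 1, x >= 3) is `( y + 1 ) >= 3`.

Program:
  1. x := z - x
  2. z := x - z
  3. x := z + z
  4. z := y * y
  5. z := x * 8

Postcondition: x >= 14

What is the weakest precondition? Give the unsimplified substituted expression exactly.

Answer: ( ( ( z - x ) - z ) + ( ( z - x ) - z ) ) >= 14

Derivation:
post: x >= 14
stmt 5: z := x * 8  -- replace 0 occurrence(s) of z with (x * 8)
  => x >= 14
stmt 4: z := y * y  -- replace 0 occurrence(s) of z with (y * y)
  => x >= 14
stmt 3: x := z + z  -- replace 1 occurrence(s) of x with (z + z)
  => ( z + z ) >= 14
stmt 2: z := x - z  -- replace 2 occurrence(s) of z with (x - z)
  => ( ( x - z ) + ( x - z ) ) >= 14
stmt 1: x := z - x  -- replace 2 occurrence(s) of x with (z - x)
  => ( ( ( z - x ) - z ) + ( ( z - x ) - z ) ) >= 14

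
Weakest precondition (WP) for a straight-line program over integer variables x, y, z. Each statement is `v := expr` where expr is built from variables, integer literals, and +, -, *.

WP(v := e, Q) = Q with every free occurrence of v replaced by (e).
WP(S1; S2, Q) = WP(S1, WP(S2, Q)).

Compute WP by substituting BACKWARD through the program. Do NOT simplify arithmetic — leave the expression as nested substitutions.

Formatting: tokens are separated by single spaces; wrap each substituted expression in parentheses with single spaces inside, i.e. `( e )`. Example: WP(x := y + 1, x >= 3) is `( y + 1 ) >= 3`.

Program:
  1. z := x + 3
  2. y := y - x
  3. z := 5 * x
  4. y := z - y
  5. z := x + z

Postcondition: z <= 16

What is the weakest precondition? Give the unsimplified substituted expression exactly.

Answer: ( x + ( 5 * x ) ) <= 16

Derivation:
post: z <= 16
stmt 5: z := x + z  -- replace 1 occurrence(s) of z with (x + z)
  => ( x + z ) <= 16
stmt 4: y := z - y  -- replace 0 occurrence(s) of y with (z - y)
  => ( x + z ) <= 16
stmt 3: z := 5 * x  -- replace 1 occurrence(s) of z with (5 * x)
  => ( x + ( 5 * x ) ) <= 16
stmt 2: y := y - x  -- replace 0 occurrence(s) of y with (y - x)
  => ( x + ( 5 * x ) ) <= 16
stmt 1: z := x + 3  -- replace 0 occurrence(s) of z with (x + 3)
  => ( x + ( 5 * x ) ) <= 16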